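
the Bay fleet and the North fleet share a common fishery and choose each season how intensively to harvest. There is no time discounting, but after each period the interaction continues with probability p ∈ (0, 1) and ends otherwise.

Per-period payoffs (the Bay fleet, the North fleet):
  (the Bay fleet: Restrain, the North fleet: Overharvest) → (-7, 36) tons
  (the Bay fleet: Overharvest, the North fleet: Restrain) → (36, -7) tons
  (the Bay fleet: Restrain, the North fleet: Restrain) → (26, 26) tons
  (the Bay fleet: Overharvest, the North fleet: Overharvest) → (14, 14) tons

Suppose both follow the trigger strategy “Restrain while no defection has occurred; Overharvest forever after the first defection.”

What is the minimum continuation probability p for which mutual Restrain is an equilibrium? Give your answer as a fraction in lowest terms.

5/11

Expected cooperation value is 26 + p·26 + p²·26 + … = 26/(1−p); deviation gives 36 + p·14/(1−p).
26 ≥ 36(1−p) + 14p ⇒ 22p ≥ 10 ⇒ p ≥ 10/22 = 5/11.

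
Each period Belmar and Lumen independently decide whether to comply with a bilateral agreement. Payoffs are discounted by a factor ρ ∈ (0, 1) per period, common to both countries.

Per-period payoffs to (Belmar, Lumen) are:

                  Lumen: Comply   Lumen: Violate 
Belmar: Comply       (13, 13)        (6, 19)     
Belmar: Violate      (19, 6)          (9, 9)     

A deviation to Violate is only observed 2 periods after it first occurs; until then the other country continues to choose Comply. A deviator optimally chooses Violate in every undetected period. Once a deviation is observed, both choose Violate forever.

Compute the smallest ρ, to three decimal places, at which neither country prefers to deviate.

Deviating for the 2 undetected periods gains 19−13 = 6 per period over cooperation, then loses 13−9 = 4 per period forever once punishment starts.
Gain: 6(1 + ρ + … + ρ^1); loss: 4·ρ^2/(1−ρ).
No profitable deviation ⇔ 6(1−ρ^2) ≤ 4·ρ^2, i.e. ρ^2 ≥ 6/(6+4) = 3/5.
Hence ρ ≥ (3/5)^(1/2) ≈ 0.775.

0.775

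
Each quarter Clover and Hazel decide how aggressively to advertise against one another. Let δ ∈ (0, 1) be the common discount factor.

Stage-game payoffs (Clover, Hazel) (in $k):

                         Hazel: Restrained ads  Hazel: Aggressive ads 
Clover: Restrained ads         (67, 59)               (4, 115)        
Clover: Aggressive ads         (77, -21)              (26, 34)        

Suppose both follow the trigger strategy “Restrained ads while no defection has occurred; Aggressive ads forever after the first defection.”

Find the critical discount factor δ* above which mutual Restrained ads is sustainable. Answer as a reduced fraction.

Clover's threshold: (77−67)/(77−26) = 10/51.
Hazel's threshold: (115−59)/(115−34) = 56/81.
10/51 < 56/81, so Hazel binds and δ* = 56/81.

56/81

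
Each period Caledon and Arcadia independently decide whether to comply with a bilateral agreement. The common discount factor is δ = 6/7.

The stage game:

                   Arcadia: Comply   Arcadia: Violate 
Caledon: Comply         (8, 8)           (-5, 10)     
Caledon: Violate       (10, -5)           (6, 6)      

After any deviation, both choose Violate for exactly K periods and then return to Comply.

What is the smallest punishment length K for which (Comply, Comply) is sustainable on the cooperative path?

No profitable deviation requires (8−6)(δ+…+δ^K) ≥ 10−8, i.e. δ+…+δ^K ≥ 1 ≈ 1.0000.
With δ = 6/7, the partial sums are K=1: 0.8571, K=2: 1.5918.
K = 2 is the first length at which the sum reaches 1.0000.

2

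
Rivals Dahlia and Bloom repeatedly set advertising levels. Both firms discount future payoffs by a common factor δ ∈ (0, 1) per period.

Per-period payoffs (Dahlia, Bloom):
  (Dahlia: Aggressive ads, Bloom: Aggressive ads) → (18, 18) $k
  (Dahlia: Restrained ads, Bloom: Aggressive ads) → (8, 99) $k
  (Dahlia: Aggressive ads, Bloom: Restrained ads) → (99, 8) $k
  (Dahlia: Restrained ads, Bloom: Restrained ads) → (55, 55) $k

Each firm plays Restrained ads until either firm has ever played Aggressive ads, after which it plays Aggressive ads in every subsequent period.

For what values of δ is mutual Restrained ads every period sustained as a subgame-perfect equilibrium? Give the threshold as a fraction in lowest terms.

Cooperation forever yields 55 each period: 55/(1−δ).
Deviating yields 99 once, then 18 forever: 99 + 18δ/(1−δ).
No profitable deviation requires 55/(1−δ) ≥ 99 + 18δ/(1−δ).
Multiplying by (1−δ): 55 ≥ 99(1−δ) + 18δ = 99 − 81δ.
So 81δ ≥ 44, i.e. δ ≥ 44/81.

44/81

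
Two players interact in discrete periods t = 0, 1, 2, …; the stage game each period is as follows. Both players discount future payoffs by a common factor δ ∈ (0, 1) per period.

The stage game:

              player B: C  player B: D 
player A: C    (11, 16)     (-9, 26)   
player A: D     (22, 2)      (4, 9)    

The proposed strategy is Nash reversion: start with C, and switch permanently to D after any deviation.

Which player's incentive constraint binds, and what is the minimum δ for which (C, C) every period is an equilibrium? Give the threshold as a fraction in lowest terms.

player A; δ ≥ 11/18

player A's threshold: (22−11)/(22−4) = 11/18.
player B's threshold: (26−16)/(26−9) = 10/17.
11/18 > 10/17, so player A binds and δ* = 11/18.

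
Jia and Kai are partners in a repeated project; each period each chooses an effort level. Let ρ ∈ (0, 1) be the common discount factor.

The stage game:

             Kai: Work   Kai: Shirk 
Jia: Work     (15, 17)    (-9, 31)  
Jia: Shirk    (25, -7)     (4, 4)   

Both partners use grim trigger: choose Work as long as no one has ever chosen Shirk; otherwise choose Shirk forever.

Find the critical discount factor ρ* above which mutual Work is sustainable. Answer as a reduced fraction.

For Jia: deviation gain 25−15 = 10, per-period punishment loss 15−4 = 11. IC gives ρ ≥ 10/21.
For Kai: gain 14, loss 13 per period, so ρ ≥ 14/27.
The tighter constraint is Kai's, so cooperation needs ρ ≥ 14/27.

14/27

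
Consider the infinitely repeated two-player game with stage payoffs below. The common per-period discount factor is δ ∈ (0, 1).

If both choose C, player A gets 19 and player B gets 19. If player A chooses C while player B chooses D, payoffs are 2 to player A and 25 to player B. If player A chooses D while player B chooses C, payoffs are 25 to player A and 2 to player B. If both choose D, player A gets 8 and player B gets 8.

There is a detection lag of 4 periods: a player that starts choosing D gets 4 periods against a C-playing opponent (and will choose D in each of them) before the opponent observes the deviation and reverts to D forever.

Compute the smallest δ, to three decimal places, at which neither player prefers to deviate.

The best deviation is to choose D for all 4 undetected periods, earning 25 each, then 8 forever once detected.
Deviation value: 25(1−δ^4)/(1−δ) + 8δ^4/(1−δ); cooperation value: 19/(1−δ).
IC: 19 ≥ 25(1−δ^4) + 8δ^4 = 25 − 17δ^4.
So δ^4 ≥ 6/17, giving δ ≥ (6/17)^(1/4) ≈ 0.771.

0.771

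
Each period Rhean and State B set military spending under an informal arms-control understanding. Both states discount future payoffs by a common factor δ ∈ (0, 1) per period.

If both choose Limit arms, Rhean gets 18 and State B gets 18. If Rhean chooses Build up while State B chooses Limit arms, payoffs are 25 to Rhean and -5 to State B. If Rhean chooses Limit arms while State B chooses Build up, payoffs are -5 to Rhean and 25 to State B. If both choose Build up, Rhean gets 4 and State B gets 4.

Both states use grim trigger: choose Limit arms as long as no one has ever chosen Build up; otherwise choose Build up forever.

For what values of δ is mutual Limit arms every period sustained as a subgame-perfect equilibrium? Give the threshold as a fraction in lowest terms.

1/3

One-period gain from deviating is 25 − 18 = 7. The loss is 18 − 4 = 14 in every subsequent period, with present value 14·δ/(1−δ).
Deviation is unprofitable when 14·δ/(1−δ) ≥ 7, i.e. δ/(1−δ) ≥ 1/2.
Equivalently δ ≥ 7/(7+14) = 1/3.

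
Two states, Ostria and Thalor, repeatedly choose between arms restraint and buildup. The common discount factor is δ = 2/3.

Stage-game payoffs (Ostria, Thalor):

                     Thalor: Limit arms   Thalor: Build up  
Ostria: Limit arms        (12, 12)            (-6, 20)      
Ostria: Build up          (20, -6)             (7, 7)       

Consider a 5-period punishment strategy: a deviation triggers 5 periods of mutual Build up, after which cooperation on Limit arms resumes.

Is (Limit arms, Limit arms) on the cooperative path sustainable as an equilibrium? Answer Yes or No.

Yes

A one-shot deviation gives 20 now, then 7 for 5 periods, then back to 12.
Gain from deviating: (20−12) today; loss: (12−7) in each of the next 5 periods.
No-deviation condition: (12−7)(δ+…+δ^5) ≥ 20−12, i.e. δ+…+δ^5 ≥ 8/5.
At δ = 2/3: δ+…+δ^5 = 1.7366 ≥ 1.6000.
So cooperation is sustainable.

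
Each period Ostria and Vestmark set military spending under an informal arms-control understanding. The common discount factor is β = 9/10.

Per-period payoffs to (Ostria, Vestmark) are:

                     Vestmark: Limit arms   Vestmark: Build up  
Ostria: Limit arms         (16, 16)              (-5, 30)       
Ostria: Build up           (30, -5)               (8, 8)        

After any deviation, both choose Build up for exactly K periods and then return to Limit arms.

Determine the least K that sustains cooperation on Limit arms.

3

Need Σ_{k=1}^{K} β^k ≥ (30−16)/(16−8) = 1.7500 at β = 9/10.
At K = 2 the sum is 1.7100 < 1.7500; at K = 3 it is 2.4390 ≥ 1.7500.
So the minimum punishment length is K = 3.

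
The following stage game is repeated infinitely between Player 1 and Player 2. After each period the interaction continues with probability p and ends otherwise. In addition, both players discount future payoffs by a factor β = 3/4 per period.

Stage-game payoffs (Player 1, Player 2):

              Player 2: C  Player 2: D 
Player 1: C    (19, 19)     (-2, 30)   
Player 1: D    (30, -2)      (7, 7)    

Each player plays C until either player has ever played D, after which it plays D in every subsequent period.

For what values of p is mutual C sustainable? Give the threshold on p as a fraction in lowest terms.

With continuation probability p and discount β, the effective per-period discount factor is βp.
Grim-trigger IC: βp ≥ (30−19)/(30−7) = 11/23.
So p ≥ (11/23)/(3/4) = 44/69.

44/69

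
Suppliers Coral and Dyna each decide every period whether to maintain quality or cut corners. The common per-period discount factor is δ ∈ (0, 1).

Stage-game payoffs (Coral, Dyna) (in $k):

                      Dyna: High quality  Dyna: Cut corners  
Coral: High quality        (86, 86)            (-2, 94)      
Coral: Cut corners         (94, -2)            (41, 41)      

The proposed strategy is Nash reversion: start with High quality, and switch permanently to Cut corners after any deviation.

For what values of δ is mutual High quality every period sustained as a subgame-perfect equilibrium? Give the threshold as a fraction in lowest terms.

86/(1−δ) ≥ 94 + 41δ/(1−δ)
86 ≥ 94 − 53δ
δ ≥ 8/53.

8/53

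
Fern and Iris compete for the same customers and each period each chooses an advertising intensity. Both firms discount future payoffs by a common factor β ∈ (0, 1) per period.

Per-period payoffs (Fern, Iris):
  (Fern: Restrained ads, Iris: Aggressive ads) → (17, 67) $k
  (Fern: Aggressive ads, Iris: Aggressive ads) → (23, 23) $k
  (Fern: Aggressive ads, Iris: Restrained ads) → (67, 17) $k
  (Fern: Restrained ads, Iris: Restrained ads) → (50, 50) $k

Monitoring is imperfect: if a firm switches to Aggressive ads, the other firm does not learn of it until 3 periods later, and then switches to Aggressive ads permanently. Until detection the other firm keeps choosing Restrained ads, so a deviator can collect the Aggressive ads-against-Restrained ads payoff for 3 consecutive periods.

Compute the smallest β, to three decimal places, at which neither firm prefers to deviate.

0.728

A deviator earns 67 for 3 periods, then 23 forever; cooperating earns 50 forever. Multiplying the IC by (1−β):
50 ≥ 67(1−β^3) + 23β^3, so 44·β^3 ≥ 17 and β^3 ≥ 17/44.
β ≥ (17/44)^(1/3) ≈ 0.728.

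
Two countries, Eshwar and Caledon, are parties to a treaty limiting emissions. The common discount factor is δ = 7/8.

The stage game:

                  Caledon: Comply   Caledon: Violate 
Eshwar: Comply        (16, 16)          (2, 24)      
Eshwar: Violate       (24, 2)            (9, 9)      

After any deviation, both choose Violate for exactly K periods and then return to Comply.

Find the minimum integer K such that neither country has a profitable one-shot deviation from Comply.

IC: δ(1−δ^K)/(1−δ) ≥ (24−16)/(16−9) = 8/7.
With δ = 7/8: need 1 − δ^K ≥ 8/7·(1−7/8)/(7/8), i.e. δ^K ≤ 0.8367.
Since (7/8)^1 = 0.8750 and (7/8)^2 = 0.7656, the smallest such K is 2.

2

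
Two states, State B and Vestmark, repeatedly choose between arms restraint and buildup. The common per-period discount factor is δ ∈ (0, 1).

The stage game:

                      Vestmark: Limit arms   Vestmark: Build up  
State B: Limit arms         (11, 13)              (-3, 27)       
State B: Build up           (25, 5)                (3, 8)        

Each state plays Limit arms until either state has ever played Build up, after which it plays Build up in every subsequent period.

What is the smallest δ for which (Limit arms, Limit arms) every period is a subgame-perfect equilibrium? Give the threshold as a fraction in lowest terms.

14/19

State B's threshold: (25−11)/(25−3) = 7/11.
Vestmark's threshold: (27−13)/(27−8) = 14/19.
7/11 < 14/19, so Vestmark binds and δ* = 14/19.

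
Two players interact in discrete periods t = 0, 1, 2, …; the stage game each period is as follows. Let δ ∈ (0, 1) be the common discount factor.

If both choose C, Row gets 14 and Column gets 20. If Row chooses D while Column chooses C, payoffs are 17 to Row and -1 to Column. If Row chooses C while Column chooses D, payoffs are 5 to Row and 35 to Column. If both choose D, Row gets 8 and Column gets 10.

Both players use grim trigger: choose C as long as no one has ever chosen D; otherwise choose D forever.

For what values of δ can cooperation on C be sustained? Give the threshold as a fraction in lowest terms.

3/5

For Row: deviation gain 17−14 = 3, per-period punishment loss 14−8 = 6. IC gives δ ≥ 3/9 = 1/3.
For Column: gain 15, loss 10 per period, so δ ≥ 15/25 = 3/5.
The tighter constraint is Column's, so cooperation needs δ ≥ 3/5.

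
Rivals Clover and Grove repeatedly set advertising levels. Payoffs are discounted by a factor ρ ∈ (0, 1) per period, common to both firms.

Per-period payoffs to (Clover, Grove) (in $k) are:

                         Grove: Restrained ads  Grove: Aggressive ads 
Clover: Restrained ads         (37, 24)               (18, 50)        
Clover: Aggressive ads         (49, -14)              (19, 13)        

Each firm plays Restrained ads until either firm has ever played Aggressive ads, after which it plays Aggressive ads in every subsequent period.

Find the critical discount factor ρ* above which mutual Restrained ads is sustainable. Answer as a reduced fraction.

Clover's threshold: (49−37)/(49−19) = 2/5.
Grove's threshold: (50−24)/(50−13) = 26/37.
2/5 < 26/37, so Grove binds and ρ* = 26/37.

26/37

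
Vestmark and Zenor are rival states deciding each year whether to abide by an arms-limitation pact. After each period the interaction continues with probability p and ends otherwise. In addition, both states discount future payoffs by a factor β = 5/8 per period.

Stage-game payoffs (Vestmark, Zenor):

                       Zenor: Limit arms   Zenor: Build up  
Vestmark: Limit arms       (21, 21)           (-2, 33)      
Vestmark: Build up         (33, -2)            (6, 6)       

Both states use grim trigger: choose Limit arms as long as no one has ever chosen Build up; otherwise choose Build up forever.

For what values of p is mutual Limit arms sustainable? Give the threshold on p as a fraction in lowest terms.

32/45

With continuation probability p and discount β, the effective per-period discount factor is βp.
Grim-trigger IC: βp ≥ (33−21)/(33−6) = 4/9.
So p ≥ (4/9)/(5/8) = 32/45.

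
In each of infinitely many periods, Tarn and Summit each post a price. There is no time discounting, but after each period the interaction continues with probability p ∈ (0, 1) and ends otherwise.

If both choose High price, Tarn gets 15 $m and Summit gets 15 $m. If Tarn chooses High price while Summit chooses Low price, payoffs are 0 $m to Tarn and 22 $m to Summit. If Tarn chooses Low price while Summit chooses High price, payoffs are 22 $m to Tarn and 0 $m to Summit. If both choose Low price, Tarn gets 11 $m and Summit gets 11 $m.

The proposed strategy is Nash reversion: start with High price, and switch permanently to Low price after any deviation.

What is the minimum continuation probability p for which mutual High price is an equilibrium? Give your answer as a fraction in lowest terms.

With no time discounting, the continuation probability p plays the role of the discount factor.
Grim-trigger IC: 15/(1−p) ≥ 22 + 11p/(1−p) ⇒ p ≥ (22−15)/(22−11) = 7/11.

7/11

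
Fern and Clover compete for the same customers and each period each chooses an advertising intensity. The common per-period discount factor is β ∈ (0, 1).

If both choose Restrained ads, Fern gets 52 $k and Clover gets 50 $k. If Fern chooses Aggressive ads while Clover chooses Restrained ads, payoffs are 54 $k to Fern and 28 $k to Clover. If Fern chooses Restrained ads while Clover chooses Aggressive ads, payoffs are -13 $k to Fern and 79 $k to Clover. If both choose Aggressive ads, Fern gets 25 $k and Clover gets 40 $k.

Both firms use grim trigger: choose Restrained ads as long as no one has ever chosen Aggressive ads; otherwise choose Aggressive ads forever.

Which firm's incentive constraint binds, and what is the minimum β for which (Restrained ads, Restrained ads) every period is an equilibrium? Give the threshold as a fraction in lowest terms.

Clover; β ≥ 29/39

For Fern: deviation gain 54−52 = 2, per-period punishment loss 52−25 = 27. IC gives β ≥ 2/29.
For Clover: gain 29, loss 10 per period, so β ≥ 29/39.
The tighter constraint is Clover's, so cooperation needs β ≥ 29/39.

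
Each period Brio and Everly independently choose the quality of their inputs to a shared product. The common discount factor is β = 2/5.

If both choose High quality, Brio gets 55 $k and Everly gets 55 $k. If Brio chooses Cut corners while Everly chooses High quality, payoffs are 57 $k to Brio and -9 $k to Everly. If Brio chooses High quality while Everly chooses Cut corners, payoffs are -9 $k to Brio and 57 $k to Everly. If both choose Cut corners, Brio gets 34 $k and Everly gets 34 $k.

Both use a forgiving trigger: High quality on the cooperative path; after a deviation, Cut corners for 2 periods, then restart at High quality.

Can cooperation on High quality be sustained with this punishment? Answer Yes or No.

Yes

IC: β+…+β^2 ≥ (57−55)/(55−34) = 2/21.
At β = 2/5: partial sum = 0.5600 ≥ 0.0952. Cooperation sustainable.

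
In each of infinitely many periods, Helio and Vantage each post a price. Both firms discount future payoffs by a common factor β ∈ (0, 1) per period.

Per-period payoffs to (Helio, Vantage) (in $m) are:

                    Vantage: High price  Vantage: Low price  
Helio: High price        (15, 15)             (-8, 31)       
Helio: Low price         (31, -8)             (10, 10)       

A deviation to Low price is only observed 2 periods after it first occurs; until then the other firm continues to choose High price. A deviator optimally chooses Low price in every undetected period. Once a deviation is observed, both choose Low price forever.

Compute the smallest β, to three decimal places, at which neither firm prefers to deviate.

0.873

Deviating for the 2 undetected periods gains 31−15 = 16 per period over cooperation, then loses 15−10 = 5 per period forever once punishment starts.
Gain: 16(1 + β + … + β^1); loss: 5·β^2/(1−β).
No profitable deviation ⇔ 16(1−β^2) ≤ 5·β^2, i.e. β^2 ≥ 16/(16+5) = 16/21.
Hence β ≥ (16/21)^(1/2) ≈ 0.873.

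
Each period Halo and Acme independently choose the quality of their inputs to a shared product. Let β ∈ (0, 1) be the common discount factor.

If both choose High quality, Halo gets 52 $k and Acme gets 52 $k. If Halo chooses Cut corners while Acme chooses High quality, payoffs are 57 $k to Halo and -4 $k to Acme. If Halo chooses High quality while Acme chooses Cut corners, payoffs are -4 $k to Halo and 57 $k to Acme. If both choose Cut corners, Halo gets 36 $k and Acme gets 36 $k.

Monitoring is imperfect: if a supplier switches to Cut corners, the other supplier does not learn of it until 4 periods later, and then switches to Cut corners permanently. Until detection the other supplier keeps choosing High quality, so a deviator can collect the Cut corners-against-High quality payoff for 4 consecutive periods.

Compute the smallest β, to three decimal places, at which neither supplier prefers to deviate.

A deviator earns 57 for 4 periods, then 36 forever; cooperating earns 52 forever. Multiplying the IC by (1−β):
52 ≥ 57(1−β^4) + 36β^4, so 21·β^4 ≥ 5 and β^4 ≥ 5/21.
β ≥ (5/21)^(1/4) ≈ 0.699.

0.699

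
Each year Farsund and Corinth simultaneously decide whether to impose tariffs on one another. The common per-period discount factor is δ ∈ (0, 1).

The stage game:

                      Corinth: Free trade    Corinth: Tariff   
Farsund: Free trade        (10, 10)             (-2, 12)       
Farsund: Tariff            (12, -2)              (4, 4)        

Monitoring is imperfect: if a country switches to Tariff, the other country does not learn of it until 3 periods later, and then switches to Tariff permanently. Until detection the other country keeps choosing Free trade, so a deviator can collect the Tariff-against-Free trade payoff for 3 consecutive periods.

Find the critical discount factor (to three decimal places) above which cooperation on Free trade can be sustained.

Deviating for the 3 undetected periods gains 12−10 = 2 per period over cooperation, then loses 10−4 = 6 per period forever once punishment starts.
Gain: 2(1 + δ + … + δ^2); loss: 6·δ^3/(1−δ).
No profitable deviation ⇔ 2(1−δ^3) ≤ 6·δ^3, i.e. δ^3 ≥ 2/(2+6) = 1/4.
Hence δ ≥ (1/4)^(1/3) ≈ 0.630.

0.630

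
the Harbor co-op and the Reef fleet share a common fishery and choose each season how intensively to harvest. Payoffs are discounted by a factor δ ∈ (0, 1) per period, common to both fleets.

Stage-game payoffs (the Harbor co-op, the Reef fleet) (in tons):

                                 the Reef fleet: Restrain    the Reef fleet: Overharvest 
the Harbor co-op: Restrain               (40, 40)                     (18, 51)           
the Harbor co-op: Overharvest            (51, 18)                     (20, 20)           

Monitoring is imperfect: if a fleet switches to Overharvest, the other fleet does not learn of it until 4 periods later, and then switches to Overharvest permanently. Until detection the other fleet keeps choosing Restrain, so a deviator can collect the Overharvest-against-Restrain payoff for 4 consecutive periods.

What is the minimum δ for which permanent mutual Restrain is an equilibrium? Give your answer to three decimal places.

Deviating for the 4 undetected periods gains 51−40 = 11 per period over cooperation, then loses 40−20 = 20 per period forever once punishment starts.
Gain: 11(1 + δ + … + δ^3); loss: 20·δ^4/(1−δ).
No profitable deviation ⇔ 11(1−δ^4) ≤ 20·δ^4, i.e. δ^4 ≥ 11/(11+20) = 11/31.
Hence δ ≥ (11/31)^(1/4) ≈ 0.772.

0.772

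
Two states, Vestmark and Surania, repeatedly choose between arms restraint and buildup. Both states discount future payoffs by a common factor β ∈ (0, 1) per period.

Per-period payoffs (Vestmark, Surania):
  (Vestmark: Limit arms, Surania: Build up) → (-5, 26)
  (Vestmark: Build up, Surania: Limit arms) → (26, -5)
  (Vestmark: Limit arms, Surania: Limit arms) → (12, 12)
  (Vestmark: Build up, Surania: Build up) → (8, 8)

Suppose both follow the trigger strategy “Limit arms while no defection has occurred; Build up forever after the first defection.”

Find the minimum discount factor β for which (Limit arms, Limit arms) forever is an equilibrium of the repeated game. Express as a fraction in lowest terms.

12/(1−β) ≥ 26 + 8β/(1−β)
12 ≥ 26 − 18β
β ≥ 14/18 = 7/9.

7/9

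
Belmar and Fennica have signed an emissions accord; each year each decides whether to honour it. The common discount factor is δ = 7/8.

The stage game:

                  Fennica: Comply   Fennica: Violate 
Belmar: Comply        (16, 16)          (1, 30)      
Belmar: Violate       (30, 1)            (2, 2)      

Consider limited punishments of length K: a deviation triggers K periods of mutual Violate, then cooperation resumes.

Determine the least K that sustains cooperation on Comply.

2

No profitable deviation requires (16−2)(δ+…+δ^K) ≥ 30−16, i.e. δ+…+δ^K ≥ 1 ≈ 1.0000.
With δ = 7/8, the partial sums are K=1: 0.8750, K=2: 1.6406.
K = 2 is the first length at which the sum reaches 1.0000.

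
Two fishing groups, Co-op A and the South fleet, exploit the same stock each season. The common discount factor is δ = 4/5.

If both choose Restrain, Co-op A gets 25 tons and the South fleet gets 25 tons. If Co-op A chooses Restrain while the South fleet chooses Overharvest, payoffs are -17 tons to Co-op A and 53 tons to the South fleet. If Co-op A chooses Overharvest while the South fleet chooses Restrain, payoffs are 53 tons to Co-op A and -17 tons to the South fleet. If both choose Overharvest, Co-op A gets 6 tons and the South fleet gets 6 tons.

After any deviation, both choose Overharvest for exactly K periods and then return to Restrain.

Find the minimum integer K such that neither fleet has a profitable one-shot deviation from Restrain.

3

Need Σ_{k=1}^{K} δ^k ≥ (53−25)/(25−6) = 1.4737 at δ = 4/5.
At K = 2 the sum is 1.4400 < 1.4737; at K = 3 it is 1.9520 ≥ 1.4737.
So the minimum punishment length is K = 3.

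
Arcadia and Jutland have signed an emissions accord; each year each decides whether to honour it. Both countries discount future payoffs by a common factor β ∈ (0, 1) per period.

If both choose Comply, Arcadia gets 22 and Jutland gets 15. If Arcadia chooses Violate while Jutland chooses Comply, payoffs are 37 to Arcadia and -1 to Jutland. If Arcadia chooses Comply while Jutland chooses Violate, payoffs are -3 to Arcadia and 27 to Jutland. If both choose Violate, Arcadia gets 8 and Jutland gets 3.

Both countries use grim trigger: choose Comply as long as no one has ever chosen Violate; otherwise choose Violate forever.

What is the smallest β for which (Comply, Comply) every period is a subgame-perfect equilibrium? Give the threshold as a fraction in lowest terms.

Arcadia's threshold: (37−22)/(37−8) = 15/29.
Jutland's threshold: (27−15)/(27−3) = 1/2.
15/29 > 1/2, so Arcadia binds and β* = 15/29.

15/29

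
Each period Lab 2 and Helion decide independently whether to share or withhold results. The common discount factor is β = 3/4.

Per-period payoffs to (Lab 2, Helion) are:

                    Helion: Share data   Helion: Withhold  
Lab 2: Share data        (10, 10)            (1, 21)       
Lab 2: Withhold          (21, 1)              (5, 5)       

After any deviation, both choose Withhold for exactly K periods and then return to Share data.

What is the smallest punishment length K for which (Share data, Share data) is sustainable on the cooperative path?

No profitable deviation requires (10−5)(β+…+β^K) ≥ 21−10, i.e. β+…+β^K ≥ 11/5 ≈ 2.2000.
With β = 3/4, the partial sums are K=1: 0.7500, K=2: 1.3125, K=3: 1.7344, K=4: 2.0508, K=5: 2.2881.
K = 5 is the first length at which the sum reaches 2.2000.

5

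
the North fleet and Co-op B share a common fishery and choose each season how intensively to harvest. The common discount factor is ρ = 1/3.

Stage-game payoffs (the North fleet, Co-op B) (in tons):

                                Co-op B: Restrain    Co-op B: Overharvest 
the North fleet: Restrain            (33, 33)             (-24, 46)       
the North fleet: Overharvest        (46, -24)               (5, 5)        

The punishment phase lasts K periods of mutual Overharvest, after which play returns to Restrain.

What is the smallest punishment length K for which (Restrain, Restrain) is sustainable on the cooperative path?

3

IC: ρ(1−ρ^K)/(1−ρ) ≥ (46−33)/(33−5) = 13/28.
With ρ = 1/3: need 1 − ρ^K ≥ 13/28·(1−1/3)/(1/3), i.e. ρ^K ≤ 0.0714.
Since (1/3)^2 = 0.1111 and (1/3)^3 = 0.0370, the smallest such K is 3.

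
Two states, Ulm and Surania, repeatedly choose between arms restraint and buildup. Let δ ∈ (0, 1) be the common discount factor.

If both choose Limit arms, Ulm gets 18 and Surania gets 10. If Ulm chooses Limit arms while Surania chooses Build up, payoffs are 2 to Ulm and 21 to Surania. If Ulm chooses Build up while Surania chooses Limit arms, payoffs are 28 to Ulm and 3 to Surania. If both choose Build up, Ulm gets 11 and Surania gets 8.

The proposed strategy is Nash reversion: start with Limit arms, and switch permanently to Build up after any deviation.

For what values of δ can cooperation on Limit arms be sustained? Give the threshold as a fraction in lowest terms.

11/13

For Ulm: deviation gain 28−18 = 10, per-period punishment loss 18−11 = 7. IC gives δ ≥ 10/17.
For Surania: gain 11, loss 2 per period, so δ ≥ 11/13.
The tighter constraint is Surania's, so cooperation needs δ ≥ 11/13.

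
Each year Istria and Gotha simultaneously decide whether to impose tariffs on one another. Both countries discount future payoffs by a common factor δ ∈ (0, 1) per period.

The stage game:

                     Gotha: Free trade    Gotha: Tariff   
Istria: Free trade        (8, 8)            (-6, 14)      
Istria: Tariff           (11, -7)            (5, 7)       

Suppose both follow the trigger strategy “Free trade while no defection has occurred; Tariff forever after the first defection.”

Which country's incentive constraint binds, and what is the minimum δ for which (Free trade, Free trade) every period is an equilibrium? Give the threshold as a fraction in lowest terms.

Istria's threshold: (11−8)/(11−5) = 1/2.
Gotha's threshold: (14−8)/(14−7) = 6/7.
1/2 < 6/7, so Gotha binds and δ* = 6/7.

Gotha; δ ≥ 6/7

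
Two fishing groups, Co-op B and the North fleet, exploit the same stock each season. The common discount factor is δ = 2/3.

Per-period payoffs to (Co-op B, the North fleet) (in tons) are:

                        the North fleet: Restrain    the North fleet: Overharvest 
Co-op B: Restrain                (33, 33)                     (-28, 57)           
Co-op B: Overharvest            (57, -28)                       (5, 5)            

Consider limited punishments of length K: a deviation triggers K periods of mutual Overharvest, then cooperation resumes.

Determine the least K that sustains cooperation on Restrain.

No profitable deviation requires (33−5)(δ+…+δ^K) ≥ 57−33, i.e. δ+…+δ^K ≥ 6/7 ≈ 0.8571.
With δ = 2/3, the partial sums are K=1: 0.6667, K=2: 1.1111.
K = 2 is the first length at which the sum reaches 0.8571.

2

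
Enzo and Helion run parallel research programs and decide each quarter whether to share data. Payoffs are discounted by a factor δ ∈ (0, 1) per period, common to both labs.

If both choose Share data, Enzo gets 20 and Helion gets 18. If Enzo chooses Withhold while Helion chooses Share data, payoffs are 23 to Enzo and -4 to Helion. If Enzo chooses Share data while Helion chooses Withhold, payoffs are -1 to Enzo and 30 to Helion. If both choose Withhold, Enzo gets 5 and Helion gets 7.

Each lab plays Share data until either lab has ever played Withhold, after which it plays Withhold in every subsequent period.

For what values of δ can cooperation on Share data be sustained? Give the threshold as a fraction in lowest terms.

Enzo: cooperation gives 20 each period; deviation gives 23 once then 5 forever.
  20/(1−δ) ≥ 23 + 5δ/(1−δ) ⇒ δ ≥ 3/18 = 1/6.
Helion: cooperation gives 18 each period; deviation gives 30 once then 7 forever.
  δ ≥ 12/23.
Both must hold, so the binding constraint is Helion's: δ ≥ 12/23.

12/23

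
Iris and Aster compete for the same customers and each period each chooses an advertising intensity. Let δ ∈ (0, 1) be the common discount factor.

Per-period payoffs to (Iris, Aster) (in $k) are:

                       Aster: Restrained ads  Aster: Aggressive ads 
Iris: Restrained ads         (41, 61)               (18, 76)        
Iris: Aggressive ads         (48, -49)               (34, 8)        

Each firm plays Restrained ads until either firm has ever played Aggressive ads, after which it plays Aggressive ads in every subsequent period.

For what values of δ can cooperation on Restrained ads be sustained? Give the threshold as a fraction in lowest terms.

Iris: cooperation gives 41 each period; deviation gives 48 once then 34 forever.
  41/(1−δ) ≥ 48 + 34δ/(1−δ) ⇒ δ ≥ 7/14 = 1/2.
Aster: cooperation gives 61 each period; deviation gives 76 once then 8 forever.
  δ ≥ 15/68.
Both must hold, so the binding constraint is Iris's: δ ≥ 1/2.

1/2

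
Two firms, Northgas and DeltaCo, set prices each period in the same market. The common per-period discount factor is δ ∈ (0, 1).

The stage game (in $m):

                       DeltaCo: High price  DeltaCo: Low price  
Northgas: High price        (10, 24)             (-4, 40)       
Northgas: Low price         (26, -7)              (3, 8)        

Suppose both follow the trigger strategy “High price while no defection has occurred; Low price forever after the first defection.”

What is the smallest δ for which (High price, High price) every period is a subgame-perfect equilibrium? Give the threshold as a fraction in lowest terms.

Northgas's threshold: (26−10)/(26−3) = 16/23.
DeltaCo's threshold: (40−24)/(40−8) = 1/2.
16/23 > 1/2, so Northgas binds and δ* = 16/23.

16/23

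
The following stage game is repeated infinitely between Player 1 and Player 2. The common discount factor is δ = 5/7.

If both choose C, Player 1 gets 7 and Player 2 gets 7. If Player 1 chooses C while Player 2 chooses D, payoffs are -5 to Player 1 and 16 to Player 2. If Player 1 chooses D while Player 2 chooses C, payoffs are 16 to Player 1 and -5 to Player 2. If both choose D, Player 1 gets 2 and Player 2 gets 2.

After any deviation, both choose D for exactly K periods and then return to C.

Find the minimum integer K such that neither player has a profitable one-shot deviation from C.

4

No profitable deviation requires (7−2)(δ+…+δ^K) ≥ 16−7, i.e. δ+…+δ^K ≥ 9/5 ≈ 1.8000.
With δ = 5/7, the partial sums are K=1: 0.7143, K=2: 1.2245, K=3: 1.5889, K=4: 1.8492.
K = 4 is the first length at which the sum reaches 1.8000.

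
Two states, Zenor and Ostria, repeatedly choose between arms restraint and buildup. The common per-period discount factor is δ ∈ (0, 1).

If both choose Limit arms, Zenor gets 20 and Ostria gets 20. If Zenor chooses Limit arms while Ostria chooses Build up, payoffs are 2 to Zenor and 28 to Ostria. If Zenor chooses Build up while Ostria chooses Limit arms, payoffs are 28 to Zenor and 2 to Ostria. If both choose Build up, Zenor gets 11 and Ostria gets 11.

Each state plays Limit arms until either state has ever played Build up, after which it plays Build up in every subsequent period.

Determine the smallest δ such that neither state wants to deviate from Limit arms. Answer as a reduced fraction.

Cooperation forever yields 20 each period: 20/(1−δ).
Deviating yields 28 once, then 11 forever: 28 + 11δ/(1−δ).
No profitable deviation requires 20/(1−δ) ≥ 28 + 11δ/(1−δ).
Multiplying by (1−δ): 20 ≥ 28(1−δ) + 11δ = 28 − 17δ.
So 17δ ≥ 8, i.e. δ ≥ 8/17.

8/17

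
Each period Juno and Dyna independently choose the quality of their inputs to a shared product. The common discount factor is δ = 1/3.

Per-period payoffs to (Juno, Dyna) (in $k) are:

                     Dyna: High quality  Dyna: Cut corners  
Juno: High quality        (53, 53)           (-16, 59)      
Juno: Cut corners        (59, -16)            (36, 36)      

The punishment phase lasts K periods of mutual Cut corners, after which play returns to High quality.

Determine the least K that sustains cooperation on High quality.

2

IC: δ(1−δ^K)/(1−δ) ≥ (59−53)/(53−36) = 6/17.
With δ = 1/3: need 1 − δ^K ≥ 6/17·(1−1/3)/(1/3), i.e. δ^K ≤ 0.2941.
Since (1/3)^1 = 0.3333 and (1/3)^2 = 0.1111, the smallest such K is 2.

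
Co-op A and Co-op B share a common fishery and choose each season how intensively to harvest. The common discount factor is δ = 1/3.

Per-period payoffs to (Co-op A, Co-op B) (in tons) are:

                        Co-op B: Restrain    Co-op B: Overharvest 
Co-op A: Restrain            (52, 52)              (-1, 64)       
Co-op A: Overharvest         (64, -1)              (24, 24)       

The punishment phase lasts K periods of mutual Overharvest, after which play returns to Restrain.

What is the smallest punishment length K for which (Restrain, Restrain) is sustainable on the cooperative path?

2

Need Σ_{k=1}^{K} δ^k ≥ (64−52)/(52−24) = 0.4286 at δ = 1/3.
At K = 1 the sum is 0.3333 < 0.4286; at K = 2 it is 0.4444 ≥ 0.4286.
So the minimum punishment length is K = 2.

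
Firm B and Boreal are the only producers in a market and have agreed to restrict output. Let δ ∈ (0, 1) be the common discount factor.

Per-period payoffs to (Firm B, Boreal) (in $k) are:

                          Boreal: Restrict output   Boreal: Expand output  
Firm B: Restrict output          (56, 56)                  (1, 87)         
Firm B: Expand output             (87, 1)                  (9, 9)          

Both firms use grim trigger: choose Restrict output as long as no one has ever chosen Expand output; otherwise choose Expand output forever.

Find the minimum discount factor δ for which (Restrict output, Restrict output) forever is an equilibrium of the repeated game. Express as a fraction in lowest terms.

Under grim trigger the critical discount factor is (T−C)/(T−P) with T = 87, C = 56, P = 9.
δ* = (87−56)/(87−9) = 31/78.

31/78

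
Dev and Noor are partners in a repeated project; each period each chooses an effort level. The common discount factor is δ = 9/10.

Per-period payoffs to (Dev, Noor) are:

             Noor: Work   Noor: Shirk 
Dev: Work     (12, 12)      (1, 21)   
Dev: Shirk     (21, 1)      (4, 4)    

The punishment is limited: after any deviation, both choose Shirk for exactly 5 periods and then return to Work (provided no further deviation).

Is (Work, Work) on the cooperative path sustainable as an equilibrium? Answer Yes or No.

Comparing payoff streams over the 6 periods until play realigns: cooperate → 12(1+δ+…+δ^5); deviate → 21 + 4(δ+…+δ^5).
Cooperation is sustained iff (12−4)(δ+…+δ^5) ≥ 21−12.
δ+…+δ^5 = 9/10·(1−(9/10)^5)/(1−9/10) = 3.6856, and (21−12)/(12−4) = 1.1250.
3.6856 ≥ 1.1250, so cooperation is sustainable.

Yes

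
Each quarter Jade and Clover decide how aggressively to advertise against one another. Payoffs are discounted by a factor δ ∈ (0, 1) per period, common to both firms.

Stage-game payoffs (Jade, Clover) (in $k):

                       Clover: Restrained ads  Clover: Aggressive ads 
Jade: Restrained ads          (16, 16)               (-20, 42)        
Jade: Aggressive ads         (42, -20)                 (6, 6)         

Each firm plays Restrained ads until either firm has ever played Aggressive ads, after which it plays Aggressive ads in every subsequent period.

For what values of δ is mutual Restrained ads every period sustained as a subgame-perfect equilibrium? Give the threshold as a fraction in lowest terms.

13/18

16/(1−δ) ≥ 42 + 6δ/(1−δ)
16 ≥ 42 − 36δ
δ ≥ 26/36 = 13/18.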